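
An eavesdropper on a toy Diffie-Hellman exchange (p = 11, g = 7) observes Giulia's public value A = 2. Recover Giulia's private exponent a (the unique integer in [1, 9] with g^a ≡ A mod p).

3

Try successive powers of 7 modulo 11:
7^1 ≡ 7
7^2 ≡ 5
7^3 ≡ 2
Found: a = 3.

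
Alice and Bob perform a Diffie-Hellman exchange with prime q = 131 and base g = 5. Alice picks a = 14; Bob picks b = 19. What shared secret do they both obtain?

Alice sends A = g^a mod q = 5^14 mod 131.
5^1 ≡ 5 (mod 131)
5^2 = (5^1)^2 ≡ 5^2 = 25 ≡ 25 (mod 131)
5^4 = (5^2)^2 ≡ 25^2 = 625 ≡ 101 (mod 131)
5^8 = (5^4)^2 ≡ 101^2 = 10201 ≡ 114 (mod 131)
5^14 = 5^8 · 5^4 · 5^2 ≡ 114 · 101 · 25 ≡ 43 (mod 131).
So A = 43. Bob then computes K = A^b mod q = 43^19 mod 131.
43^1 ≡ 43 (mod 131)
43^2 = (43^1)^2 ≡ 43^2 = 1849 ≡ 15 (mod 131)
43^4 = (43^2)^2 ≡ 15^2 = 225 ≡ 94 (mod 131)
43^8 = (43^4)^2 ≡ 94^2 = 8836 ≡ 59 (mod 131)
43^16 = (43^8)^2 ≡ 59^2 = 3481 ≡ 75 (mod 131)
43^19 = 43^16 · 43^2 · 43^1 ≡ 75 · 15 · 43 ≡ 36 (mod 131).

36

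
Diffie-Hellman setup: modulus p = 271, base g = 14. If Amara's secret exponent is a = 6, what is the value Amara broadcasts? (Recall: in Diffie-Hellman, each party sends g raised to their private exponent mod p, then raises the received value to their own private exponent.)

72

Public value = 14^6 (mod 271).
14^1 ≡ 14 (mod 271)
14^2 = (14^1)^2 ≡ 14^2 = 196 ≡ 196 (mod 271)
14^4 = (14^2)^2 ≡ 196^2 = 38416 ≡ 205 (mod 271)
14^6 = 14^4 · 14^2 ≡ 205 · 196 ≡ 72 (mod 271).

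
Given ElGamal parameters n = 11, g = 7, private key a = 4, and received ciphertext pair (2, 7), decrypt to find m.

Shared mask s = c₁^a mod n = 2^4 mod 11.
2^1 ≡ 2 (mod 11)
2^2 = (2^1)^2 ≡ 2^2 = 4 ≡ 4 (mod 11)
2^4 = (2^2)^2 ≡ 4^2 = 16 ≡ 5 (mod 11)
So s = 5; s⁻¹ ≡ 9 (mod 11).
m = c₂ · s⁻¹ mod 11 = 7 · 9 mod 11 = 8.

8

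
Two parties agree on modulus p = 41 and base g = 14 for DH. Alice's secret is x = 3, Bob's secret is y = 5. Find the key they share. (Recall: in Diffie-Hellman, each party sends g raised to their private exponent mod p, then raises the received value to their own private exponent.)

3

Bob sends B = g^y mod p = 14^5 mod 41.
14^1 ≡ 14 (mod 41)
14^2 = (14^1)^2 ≡ 14^2 = 196 ≡ 32 (mod 41)
14^4 = (14^2)^2 ≡ 32^2 = 1024 ≡ 40 (mod 41)
14^5 = 14^4 · 14^1 ≡ 40 · 14 ≡ 27 (mod 41).
So B = 27. Alice then computes K = B^x mod p = 27^3 mod 41.
27^1 ≡ 27 (mod 41)
27^2 = (27^1)^2 ≡ 27^2 = 729 ≡ 32 (mod 41)
27^3 = 27^2 · 27^1 ≡ 32 · 27 ≡ 3 (mod 41).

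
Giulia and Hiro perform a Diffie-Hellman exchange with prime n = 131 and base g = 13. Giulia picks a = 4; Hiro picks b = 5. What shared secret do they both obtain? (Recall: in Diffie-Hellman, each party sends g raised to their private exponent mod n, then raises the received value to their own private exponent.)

Hiro sends B = g^b mod n = 13^5 mod 131.
13^1 ≡ 13 (mod 131)
13^2 = (13^1)^2 ≡ 13^2 = 169 ≡ 38 (mod 131)
13^4 = (13^2)^2 ≡ 38^2 = 1444 ≡ 3 (mod 131)
13^5 = 13^4 · 13^1 ≡ 3 · 13 ≡ 39 (mod 131).
So B = 39. Giulia then computes K = B^a mod n = 39^4 mod 131.
39^1 ≡ 39 (mod 131)
39^2 = (39^1)^2 ≡ 39^2 = 1521 ≡ 80 (mod 131)
39^4 = (39^2)^2 ≡ 80^2 = 6400 ≡ 112 (mod 131)

112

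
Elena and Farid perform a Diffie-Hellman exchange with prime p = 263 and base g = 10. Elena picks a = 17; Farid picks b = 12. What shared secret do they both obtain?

Elena sends A = g^a mod p = 10^17 mod 263.
10^1 ≡ 10 (mod 263)
10^2 = (10^1)^2 ≡ 10^2 = 100 ≡ 100 (mod 263)
10^4 = (10^2)^2 ≡ 100^2 = 10000 ≡ 6 (mod 263)
10^8 = (10^4)^2 ≡ 6^2 = 36 ≡ 36 (mod 263)
10^16 = (10^8)^2 ≡ 36^2 = 1296 ≡ 244 (mod 263)
10^17 = 10^16 · 10^1 ≡ 244 · 10 ≡ 73 (mod 263).
So A = 73. Farid then computes K = A^b mod p = 73^12 mod 263.
73^1 ≡ 73 (mod 263)
73^2 = (73^1)^2 ≡ 73^2 = 5329 ≡ 69 (mod 263)
73^4 = (73^2)^2 ≡ 69^2 = 4761 ≡ 27 (mod 263)
73^8 = (73^4)^2 ≡ 27^2 = 729 ≡ 203 (mod 263)
73^12 = 73^8 · 73^4 ≡ 203 · 27 ≡ 221 (mod 263).

221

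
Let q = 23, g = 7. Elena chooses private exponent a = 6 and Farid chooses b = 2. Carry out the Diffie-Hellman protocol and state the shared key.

16

Farid sends B = g^b mod q = 7^2 mod 23.
7^1 ≡ 7 (mod 23)
7^2 = (7^1)^2 ≡ 7^2 = 49 ≡ 3 (mod 23)
So B = 3. Elena then computes K = B^a mod q = 3^6 mod 23.
3^1 ≡ 3 (mod 23)
3^2 = (3^1)^2 ≡ 3^2 = 9 ≡ 9 (mod 23)
3^4 = (3^2)^2 ≡ 9^2 = 81 ≡ 12 (mod 23)
3^6 = 3^4 · 3^2 ≡ 12 · 9 ≡ 16 (mod 23).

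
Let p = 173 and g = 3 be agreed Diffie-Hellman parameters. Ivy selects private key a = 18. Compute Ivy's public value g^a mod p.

137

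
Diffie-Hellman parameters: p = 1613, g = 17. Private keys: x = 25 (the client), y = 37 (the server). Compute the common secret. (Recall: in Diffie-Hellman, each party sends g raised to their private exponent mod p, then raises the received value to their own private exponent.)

The client sends A = g^x mod p = 17^25 mod 1613.
17^1 ≡ 17 (mod 1613)
17^2 = (17^1)^2 ≡ 17^2 = 289 ≡ 289 (mod 1613)
17^4 = (17^2)^2 ≡ 289^2 = 83521 ≡ 1258 (mod 1613)
17^8 = (17^4)^2 ≡ 1258^2 = 1582564 ≡ 211 (mod 1613)
17^16 = (17^8)^2 ≡ 211^2 = 44521 ≡ 970 (mod 1613)
17^25 = 17^16 · 17^8 · 17^1 ≡ 970 · 211 · 17 ≡ 149 (mod 1613).
So A = 149. The server then computes K = A^y mod p = 149^37 mod 1613.
149^1 ≡ 149 (mod 1613)
149^2 = (149^1)^2 ≡ 149^2 = 22201 ≡ 1232 (mod 1613)
149^4 = (149^2)^2 ≡ 1232^2 = 1517824 ≡ 1604 (mod 1613)
149^8 = (149^4)^2 ≡ 1604^2 = 2572816 ≡ 81 (mod 1613)
149^16 = (149^8)^2 ≡ 81^2 = 6561 ≡ 109 (mod 1613)
149^32 = (149^16)^2 ≡ 109^2 = 11881 ≡ 590 (mod 1613)
149^37 = 149^32 · 149^4 · 149^1 ≡ 590 · 1604 · 149 ≡ 793 (mod 1613).

793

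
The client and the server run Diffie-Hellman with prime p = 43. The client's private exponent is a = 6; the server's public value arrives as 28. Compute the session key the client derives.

11

Shared key K = 28^6 mod 43.
28^1 ≡ 28 (mod 43)
28^2 = (28^1)^2 ≡ 28^2 = 784 ≡ 10 (mod 43)
28^4 = (28^2)^2 ≡ 10^2 = 100 ≡ 14 (mod 43)
28^6 = 28^4 · 28^2 ≡ 14 · 10 ≡ 11 (mod 43).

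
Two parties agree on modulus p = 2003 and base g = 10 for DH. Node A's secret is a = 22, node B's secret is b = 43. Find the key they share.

Node B sends B = g^b mod p = 10^43 mod 2003.
10^1 ≡ 10 (mod 2003)
10^2 = (10^1)^2 ≡ 10^2 = 100 ≡ 100 (mod 2003)
10^4 = (10^2)^2 ≡ 100^2 = 10000 ≡ 1988 (mod 2003)
10^8 = (10^4)^2 ≡ 1988^2 = 3952144 ≡ 225 (mod 2003)
10^16 = (10^8)^2 ≡ 225^2 = 50625 ≡ 550 (mod 2003)
10^32 = (10^16)^2 ≡ 550^2 = 302500 ≡ 47 (mod 2003)
10^43 = 10^32 · 10^8 · 10^2 · 10^1 ≡ 47 · 225 · 100 · 10 ≡ 1163 (mod 2003).
So B = 1163. Node A then computes K = B^a mod p = 1163^22 mod 2003.
1163^1 ≡ 1163 (mod 2003)
1163^2 = (1163^1)^2 ≡ 1163^2 = 1352569 ≡ 544 (mod 2003)
1163^4 = (1163^2)^2 ≡ 544^2 = 295936 ≡ 1495 (mod 2003)
1163^8 = (1163^4)^2 ≡ 1495^2 = 2235025 ≡ 1680 (mod 2003)
1163^16 = (1163^8)^2 ≡ 1680^2 = 2822400 ≡ 173 (mod 2003)
1163^22 = 1163^16 · 1163^4 · 1163^2 ≡ 173 · 1495 · 544 ≡ 711 (mod 2003).

711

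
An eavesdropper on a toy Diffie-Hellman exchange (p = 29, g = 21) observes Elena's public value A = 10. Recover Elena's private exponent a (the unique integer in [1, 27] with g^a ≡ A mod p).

Try successive powers of 21 modulo 29:
21^1 ≡ 21
21^2 ≡ 6
21^3 ≡ 10
Found: a = 3.

3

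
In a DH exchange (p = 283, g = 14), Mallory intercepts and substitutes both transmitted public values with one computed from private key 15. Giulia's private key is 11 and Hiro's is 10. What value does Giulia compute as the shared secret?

Giulia receives Mallory's public value M = 14^15 mod 283 instead of the honest one.
14^1 ≡ 14 (mod 283)
14^2 = (14^1)^2 ≡ 14^2 = 196 ≡ 196 (mod 283)
14^4 = (14^2)^2 ≡ 196^2 = 38416 ≡ 211 (mod 283)
14^8 = (14^4)^2 ≡ 211^2 = 44521 ≡ 90 (mod 283)
14^15 = 14^8 · 14^4 · 14^2 · 14^1 ≡ 90 · 211 · 196 · 14 ≡ 53 (mod 283).
So M = 53. Giulia computes K = M^11 mod 283.
53^1 ≡ 53 (mod 283)
53^2 = (53^1)^2 ≡ 53^2 = 2809 ≡ 262 (mod 283)
53^4 = (53^2)^2 ≡ 262^2 = 68644 ≡ 158 (mod 283)
53^8 = (53^4)^2 ≡ 158^2 = 24964 ≡ 60 (mod 283)
53^11 = 53^8 · 53^2 · 53^1 ≡ 60 · 262 · 53 ≡ 8 (mod 283).

8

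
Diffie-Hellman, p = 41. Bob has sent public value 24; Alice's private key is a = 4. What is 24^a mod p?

4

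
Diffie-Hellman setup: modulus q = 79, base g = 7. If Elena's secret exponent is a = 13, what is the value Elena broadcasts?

Public value = 7^13 mod 79.
7^1 ≡ 7 (mod 79)
7^2 = (7^1)^2 ≡ 7^2 = 49 ≡ 49 (mod 79)
7^4 = (7^2)^2 ≡ 49^2 = 2401 ≡ 31 (mod 79)
7^8 = (7^4)^2 ≡ 31^2 = 961 ≡ 13 (mod 79)
7^13 = 7^8 · 7^4 · 7^1 ≡ 13 · 31 · 7 ≡ 56 (mod 79).

56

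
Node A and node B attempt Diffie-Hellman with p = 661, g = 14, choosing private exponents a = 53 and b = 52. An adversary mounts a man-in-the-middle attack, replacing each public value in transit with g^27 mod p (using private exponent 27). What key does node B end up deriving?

262

Node B receives an adversary's public value M = 14^27 mod 661 instead of the honest one.
14^1 ≡ 14 (mod 661)
14^2 = (14^1)^2 ≡ 14^2 = 196 ≡ 196 (mod 661)
14^4 = (14^2)^2 ≡ 196^2 = 38416 ≡ 78 (mod 661)
14^8 = (14^4)^2 ≡ 78^2 = 6084 ≡ 135 (mod 661)
14^16 = (14^8)^2 ≡ 135^2 = 18225 ≡ 378 (mod 661)
14^27 = 14^16 · 14^8 · 14^2 · 14^1 ≡ 378 · 135 · 196 · 14 ≡ 80 (mod 661).
So M = 80. Node B computes K = M^52 mod 661.
80^1 ≡ 80 (mod 661)
80^2 = (80^1)^2 ≡ 80^2 = 6400 ≡ 451 (mod 661)
80^4 = (80^2)^2 ≡ 451^2 = 203401 ≡ 474 (mod 661)
80^8 = (80^4)^2 ≡ 474^2 = 224676 ≡ 597 (mod 661)
80^16 = (80^8)^2 ≡ 597^2 = 356409 ≡ 130 (mod 661)
80^32 = (80^16)^2 ≡ 130^2 = 16900 ≡ 375 (mod 661)
80^52 = 80^32 · 80^16 · 80^4 ≡ 375 · 130 · 474 ≡ 262 (mod 661).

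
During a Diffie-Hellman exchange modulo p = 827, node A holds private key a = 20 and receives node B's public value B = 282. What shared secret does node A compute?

Shared key K = 282^20 mod 827.
282^1 ≡ 282 (mod 827)
282^2 = (282^1)^2 ≡ 282^2 = 79524 ≡ 132 (mod 827)
282^4 = (282^2)^2 ≡ 132^2 = 17424 ≡ 57 (mod 827)
282^8 = (282^4)^2 ≡ 57^2 = 3249 ≡ 768 (mod 827)
282^16 = (282^8)^2 ≡ 768^2 = 589824 ≡ 173 (mod 827)
282^20 = 282^16 · 282^4 ≡ 173 · 57 ≡ 764 (mod 827).

764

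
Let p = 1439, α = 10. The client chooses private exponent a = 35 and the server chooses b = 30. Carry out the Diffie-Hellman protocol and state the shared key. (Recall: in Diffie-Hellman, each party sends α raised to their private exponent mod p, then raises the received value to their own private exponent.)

The client sends A = α^a mod p = 10^35 mod 1439.
10^1 ≡ 10 (mod 1439)
10^2 = (10^1)^2 ≡ 10^2 = 100 ≡ 100 (mod 1439)
10^4 = (10^2)^2 ≡ 100^2 = 10000 ≡ 1366 (mod 1439)
10^8 = (10^4)^2 ≡ 1366^2 = 1865956 ≡ 1012 (mod 1439)
10^16 = (10^8)^2 ≡ 1012^2 = 1024144 ≡ 1015 (mod 1439)
10^32 = (10^16)^2 ≡ 1015^2 = 1030225 ≡ 1340 (mod 1439)
10^35 = 10^32 · 10^2 · 10^1 ≡ 1340 · 100 · 10 ≡ 291 (mod 1439).
So A = 291. The server then computes K = A^b mod p = 291^30 mod 1439.
291^1 ≡ 291 (mod 1439)
291^2 = (291^1)^2 ≡ 291^2 = 84681 ≡ 1219 (mod 1439)
291^4 = (291^2)^2 ≡ 1219^2 = 1485961 ≡ 913 (mod 1439)
291^8 = (291^4)^2 ≡ 913^2 = 833569 ≡ 388 (mod 1439)
291^16 = (291^8)^2 ≡ 388^2 = 150544 ≡ 888 (mod 1439)
291^30 = 291^16 · 291^8 · 291^4 · 291^2 ≡ 888 · 388 · 913 · 1219 ≡ 1099 (mod 1439).

1099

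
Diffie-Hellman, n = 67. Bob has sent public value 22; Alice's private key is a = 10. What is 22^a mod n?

Shared key K = 22^10 mod 67.
22^1 ≡ 22 (mod 67)
22^2 = (22^1)^2 ≡ 22^2 = 484 ≡ 15 (mod 67)
22^4 = (22^2)^2 ≡ 15^2 = 225 ≡ 24 (mod 67)
22^8 = (22^4)^2 ≡ 24^2 = 576 ≡ 40 (mod 67)
22^10 = 22^8 · 22^2 ≡ 40 · 15 ≡ 64 (mod 67).

64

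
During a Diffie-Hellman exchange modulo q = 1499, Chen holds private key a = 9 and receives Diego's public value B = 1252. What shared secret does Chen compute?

Shared key K = 1252^9 mod 1499.
1252^1 ≡ 1252 (mod 1499)
1252^2 = (1252^1)^2 ≡ 1252^2 = 1567504 ≡ 1049 (mod 1499)
1252^4 = (1252^2)^2 ≡ 1049^2 = 1100401 ≡ 135 (mod 1499)
1252^8 = (1252^4)^2 ≡ 135^2 = 18225 ≡ 237 (mod 1499)
1252^9 = 1252^8 · 1252^1 ≡ 237 · 1252 ≡ 1421 (mod 1499).

1421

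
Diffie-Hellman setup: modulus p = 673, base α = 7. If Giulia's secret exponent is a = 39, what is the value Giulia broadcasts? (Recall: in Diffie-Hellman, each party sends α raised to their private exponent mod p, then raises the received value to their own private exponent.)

309

Public value = 7^39 mod 673.
7^1 ≡ 7 (mod 673)
7^2 = (7^1)^2 ≡ 7^2 = 49 ≡ 49 (mod 673)
7^4 = (7^2)^2 ≡ 49^2 = 2401 ≡ 382 (mod 673)
7^8 = (7^4)^2 ≡ 382^2 = 145924 ≡ 556 (mod 673)
7^16 = (7^8)^2 ≡ 556^2 = 309136 ≡ 229 (mod 673)
7^32 = (7^16)^2 ≡ 229^2 = 52441 ≡ 620 (mod 673)
7^39 = 7^32 · 7^4 · 7^2 · 7^1 ≡ 620 · 382 · 49 · 7 ≡ 309 (mod 673).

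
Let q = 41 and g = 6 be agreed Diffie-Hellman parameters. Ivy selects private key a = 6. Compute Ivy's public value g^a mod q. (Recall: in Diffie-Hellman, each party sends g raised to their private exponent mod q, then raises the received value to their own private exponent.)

Public value = 6^6 mod 41.
6^1 ≡ 6 (mod 41)
6^2 = (6^1)^2 ≡ 6^2 = 36 ≡ 36 (mod 41)
6^4 = (6^2)^2 ≡ 36^2 = 1296 ≡ 25 (mod 41)
6^6 = 6^4 · 6^2 ≡ 25 · 36 ≡ 39 (mod 41).

39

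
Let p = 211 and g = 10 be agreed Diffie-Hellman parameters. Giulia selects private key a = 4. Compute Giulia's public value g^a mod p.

83

Public value = 10^4 mod 211.
10^1 ≡ 10 (mod 211)
10^2 = (10^1)^2 ≡ 10^2 = 100 ≡ 100 (mod 211)
10^4 = (10^2)^2 ≡ 100^2 = 10000 ≡ 83 (mod 211)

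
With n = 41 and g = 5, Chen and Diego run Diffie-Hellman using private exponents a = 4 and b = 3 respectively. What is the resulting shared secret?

Diego sends B = g^b mod n = 5^3 mod 41.
5^1 ≡ 5 (mod 41)
5^2 = (5^1)^2 ≡ 5^2 = 25 ≡ 25 (mod 41)
5^3 = 5^2 · 5^1 ≡ 25 · 5 ≡ 2 (mod 41).
So B = 2. Chen then computes K = B^a mod n = 2^4 mod 41.
2^1 ≡ 2 (mod 41)
2^2 = (2^1)^2 ≡ 2^2 = 4 ≡ 4 (mod 41)
2^4 = (2^2)^2 ≡ 4^2 = 16 ≡ 16 (mod 41)

16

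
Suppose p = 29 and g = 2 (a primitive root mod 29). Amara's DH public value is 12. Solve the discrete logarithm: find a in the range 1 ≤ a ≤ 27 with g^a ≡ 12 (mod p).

7

Try successive powers of 2 modulo 29:
2^1 ≡ 2
2^2 ≡ 4
2^3 ≡ 8
2^4 ≡ 16
2^5 ≡ 3
2^6 ≡ 6
2^7 ≡ 12
Found: a = 7.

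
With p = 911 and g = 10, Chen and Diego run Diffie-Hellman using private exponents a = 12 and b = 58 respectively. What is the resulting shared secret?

598

Chen sends A = g^a mod p = 10^12 mod 911.
10^1 ≡ 10 (mod 911)
10^2 = (10^1)^2 ≡ 10^2 = 100 ≡ 100 (mod 911)
10^4 = (10^2)^2 ≡ 100^2 = 10000 ≡ 890 (mod 911)
10^8 = (10^4)^2 ≡ 890^2 = 792100 ≡ 441 (mod 911)
10^12 = 10^8 · 10^4 ≡ 441 · 890 ≡ 760 (mod 911).
So A = 760. Diego then computes K = A^b mod p = 760^58 mod 911.
760^1 ≡ 760 (mod 911)
760^2 = (760^1)^2 ≡ 760^2 = 577600 ≡ 26 (mod 911)
760^4 = (760^2)^2 ≡ 26^2 = 676 ≡ 676 (mod 911)
760^8 = (760^4)^2 ≡ 676^2 = 456976 ≡ 565 (mod 911)
760^16 = (760^8)^2 ≡ 565^2 = 319225 ≡ 375 (mod 911)
760^32 = (760^16)^2 ≡ 375^2 = 140625 ≡ 331 (mod 911)
760^58 = 760^32 · 760^16 · 760^8 · 760^2 ≡ 331 · 375 · 565 · 26 ≡ 598 (mod 911).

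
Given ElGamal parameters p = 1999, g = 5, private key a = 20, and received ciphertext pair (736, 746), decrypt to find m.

Shared mask s = c₁^a mod p = 736^20 mod 1999.
736^1 ≡ 736 (mod 1999)
736^2 = (736^1)^2 ≡ 736^2 = 541696 ≡ 1966 (mod 1999)
736^4 = (736^2)^2 ≡ 1966^2 = 3865156 ≡ 1089 (mod 1999)
736^8 = (736^4)^2 ≡ 1089^2 = 1185921 ≡ 514 (mod 1999)
736^16 = (736^8)^2 ≡ 514^2 = 264196 ≡ 328 (mod 1999)
736^20 = 736^16 · 736^4 ≡ 328 · 1089 ≡ 1370 (mod 1999).
So s = 1370; s⁻¹ ≡ 1767 (mod 1999).
m = c₂ · s⁻¹ mod 1999 = 746 · 1767 mod 1999 = 841.

841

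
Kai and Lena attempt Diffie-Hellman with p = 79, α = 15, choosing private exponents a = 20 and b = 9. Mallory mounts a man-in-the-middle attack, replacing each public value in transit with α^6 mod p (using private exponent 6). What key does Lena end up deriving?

Lena receives Mallory's public value M = 15^6 mod 79 instead of the honest one.
15^1 ≡ 15 (mod 79)
15^2 = (15^1)^2 ≡ 15^2 = 225 ≡ 67 (mod 79)
15^4 = (15^2)^2 ≡ 67^2 = 4489 ≡ 65 (mod 79)
15^6 = 15^4 · 15^2 ≡ 65 · 67 ≡ 10 (mod 79).
So M = 10. Lena computes K = M^9 mod 79.
10^1 ≡ 10 (mod 79)
10^2 = (10^1)^2 ≡ 10^2 = 100 ≡ 21 (mod 79)
10^4 = (10^2)^2 ≡ 21^2 = 441 ≡ 46 (mod 79)
10^8 = (10^4)^2 ≡ 46^2 = 2116 ≡ 62 (mod 79)
10^9 = 10^8 · 10^1 ≡ 62 · 10 ≡ 67 (mod 79).

67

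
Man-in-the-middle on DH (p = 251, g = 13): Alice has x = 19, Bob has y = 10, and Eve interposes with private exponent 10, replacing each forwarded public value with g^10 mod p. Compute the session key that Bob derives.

149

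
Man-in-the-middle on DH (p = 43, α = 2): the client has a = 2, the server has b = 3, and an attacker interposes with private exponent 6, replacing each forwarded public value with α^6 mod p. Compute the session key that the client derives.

11

The client receives an attacker's public value M = 2^6 mod 43 instead of the honest one.
2^1 ≡ 2 (mod 43)
2^2 = (2^1)^2 ≡ 2^2 = 4 ≡ 4 (mod 43)
2^4 = (2^2)^2 ≡ 4^2 = 16 ≡ 16 (mod 43)
2^6 = 2^4 · 2^2 ≡ 16 · 4 ≡ 21 (mod 43).
So M = 21. The client computes K = M^2 mod 43.
21^1 ≡ 21 (mod 43)
21^2 = (21^1)^2 ≡ 21^2 = 441 ≡ 11 (mod 43)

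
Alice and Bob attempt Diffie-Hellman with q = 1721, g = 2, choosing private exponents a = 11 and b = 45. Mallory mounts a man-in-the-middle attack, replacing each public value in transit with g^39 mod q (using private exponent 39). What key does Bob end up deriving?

904

Bob receives Mallory's public value M = 2^39 mod 1721 instead of the honest one.
2^1 ≡ 2 (mod 1721)
2^2 = (2^1)^2 ≡ 2^2 = 4 ≡ 4 (mod 1721)
2^4 = (2^2)^2 ≡ 4^2 = 16 ≡ 16 (mod 1721)
2^8 = (2^4)^2 ≡ 16^2 = 256 ≡ 256 (mod 1721)
2^16 = (2^8)^2 ≡ 256^2 = 65536 ≡ 138 (mod 1721)
2^32 = (2^16)^2 ≡ 138^2 = 19044 ≡ 113 (mod 1721)
2^39 = 2^32 · 2^4 · 2^2 · 2^1 ≡ 113 · 16 · 4 · 2 ≡ 696 (mod 1721).
So M = 696. Bob computes K = M^45 mod 1721.
696^1 ≡ 696 (mod 1721)
696^2 = (696^1)^2 ≡ 696^2 = 484416 ≡ 815 (mod 1721)
696^4 = (696^2)^2 ≡ 815^2 = 664225 ≡ 1640 (mod 1721)
696^8 = (696^4)^2 ≡ 1640^2 = 2689600 ≡ 1398 (mod 1721)
696^16 = (696^8)^2 ≡ 1398^2 = 1954404 ≡ 1069 (mod 1721)
696^32 = (696^16)^2 ≡ 1069^2 = 1142761 ≡ 17 (mod 1721)
696^45 = 696^32 · 696^8 · 696^4 · 696^1 ≡ 17 · 1398 · 1640 · 696 ≡ 904 (mod 1721).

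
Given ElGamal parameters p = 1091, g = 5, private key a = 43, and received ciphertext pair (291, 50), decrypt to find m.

Shared mask s = c₁^a mod p = 291^43 mod 1091.
291^1 ≡ 291 (mod 1091)
291^2 = (291^1)^2 ≡ 291^2 = 84681 ≡ 674 (mod 1091)
291^4 = (291^2)^2 ≡ 674^2 = 454276 ≡ 420 (mod 1091)
291^8 = (291^4)^2 ≡ 420^2 = 176400 ≡ 749 (mod 1091)
291^16 = (291^8)^2 ≡ 749^2 = 561001 ≡ 227 (mod 1091)
291^32 = (291^16)^2 ≡ 227^2 = 51529 ≡ 252 (mod 1091)
291^43 = 291^32 · 291^8 · 291^2 · 291^1 ≡ 252 · 749 · 674 · 291 ≡ 952 (mod 1091).
So s = 952; s⁻¹ ≡ 675 (mod 1091).
m = c₂ · s⁻¹ mod 1091 = 50 · 675 mod 1091 = 1020.

1020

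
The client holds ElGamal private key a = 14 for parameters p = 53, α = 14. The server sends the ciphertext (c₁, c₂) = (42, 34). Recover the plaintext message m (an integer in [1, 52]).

21

Shared mask s = c₁^a mod p = 42^14 mod 53.
42^1 ≡ 42 (mod 53)
42^2 = (42^1)^2 ≡ 42^2 = 1764 ≡ 15 (mod 53)
42^4 = (42^2)^2 ≡ 15^2 = 225 ≡ 13 (mod 53)
42^8 = (42^4)^2 ≡ 13^2 = 169 ≡ 10 (mod 53)
42^14 = 42^8 · 42^4 · 42^2 ≡ 10 · 13 · 15 ≡ 42 (mod 53).
So s = 42; s⁻¹ ≡ 24 (mod 53).
m = c₂ · s⁻¹ mod 53 = 34 · 24 mod 53 = 21.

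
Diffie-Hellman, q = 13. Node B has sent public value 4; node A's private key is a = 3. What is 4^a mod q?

12

Shared key K = 4^3 mod 13.
4^1 ≡ 4 (mod 13)
4^2 = (4^1)^2 ≡ 4^2 = 16 ≡ 3 (mod 13)
4^3 = 4^2 · 4^1 ≡ 3 · 4 ≡ 12 (mod 13).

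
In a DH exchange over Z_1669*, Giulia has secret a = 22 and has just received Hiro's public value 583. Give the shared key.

Shared key K = 583^22 mod 1669.
583^1 ≡ 583 (mod 1669)
583^2 = (583^1)^2 ≡ 583^2 = 339889 ≡ 1082 (mod 1669)
583^4 = (583^2)^2 ≡ 1082^2 = 1170724 ≡ 755 (mod 1669)
583^8 = (583^4)^2 ≡ 755^2 = 570025 ≡ 896 (mod 1669)
583^16 = (583^8)^2 ≡ 896^2 = 802816 ≡ 27 (mod 1669)
583^22 = 583^16 · 583^4 · 583^2 ≡ 27 · 755 · 1082 ≡ 735 (mod 1669).

735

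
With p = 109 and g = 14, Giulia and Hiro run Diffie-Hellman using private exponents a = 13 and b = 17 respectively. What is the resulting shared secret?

Giulia sends A = g^a mod p = 14^13 mod 109.
14^1 ≡ 14 (mod 109)
14^2 = (14^1)^2 ≡ 14^2 = 196 ≡ 87 (mod 109)
14^4 = (14^2)^2 ≡ 87^2 = 7569 ≡ 48 (mod 109)
14^8 = (14^4)^2 ≡ 48^2 = 2304 ≡ 15 (mod 109)
14^13 = 14^8 · 14^4 · 14^1 ≡ 15 · 48 · 14 ≡ 52 (mod 109).
So A = 52. Hiro then computes K = A^b mod p = 52^17 mod 109.
52^1 ≡ 52 (mod 109)
52^2 = (52^1)^2 ≡ 52^2 = 2704 ≡ 88 (mod 109)
52^4 = (52^2)^2 ≡ 88^2 = 7744 ≡ 5 (mod 109)
52^8 = (52^4)^2 ≡ 5^2 = 25 ≡ 25 (mod 109)
52^16 = (52^8)^2 ≡ 25^2 = 625 ≡ 80 (mod 109)
52^17 = 52^16 · 52^1 ≡ 80 · 52 ≡ 18 (mod 109).

18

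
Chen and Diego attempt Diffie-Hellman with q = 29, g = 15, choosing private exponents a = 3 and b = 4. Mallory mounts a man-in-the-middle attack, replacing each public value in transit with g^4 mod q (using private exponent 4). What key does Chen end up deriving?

Chen receives Mallory's public value M = 15^4 mod 29 instead of the honest one.
15^1 ≡ 15 (mod 29)
15^2 = (15^1)^2 ≡ 15^2 = 225 ≡ 22 (mod 29)
15^4 = (15^2)^2 ≡ 22^2 = 484 ≡ 20 (mod 29)
So M = 20. Chen computes K = M^3 mod 29.
20^1 ≡ 20 (mod 29)
20^2 = (20^1)^2 ≡ 20^2 = 400 ≡ 23 (mod 29)
20^3 = 20^2 · 20^1 ≡ 23 · 20 ≡ 25 (mod 29).

25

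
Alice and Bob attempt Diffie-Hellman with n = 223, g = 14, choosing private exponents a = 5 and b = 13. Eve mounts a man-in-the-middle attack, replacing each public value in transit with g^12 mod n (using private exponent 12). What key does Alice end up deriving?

15

Alice receives Eve's public value M = 14^12 mod 223 instead of the honest one.
14^1 ≡ 14 (mod 223)
14^2 = (14^1)^2 ≡ 14^2 = 196 ≡ 196 (mod 223)
14^4 = (14^2)^2 ≡ 196^2 = 38416 ≡ 60 (mod 223)
14^8 = (14^4)^2 ≡ 60^2 = 3600 ≡ 32 (mod 223)
14^12 = 14^8 · 14^4 ≡ 32 · 60 ≡ 136 (mod 223).
So M = 136. Alice computes K = M^5 mod 223.
136^1 ≡ 136 (mod 223)
136^2 = (136^1)^2 ≡ 136^2 = 18496 ≡ 210 (mod 223)
136^4 = (136^2)^2 ≡ 210^2 = 44100 ≡ 169 (mod 223)
136^5 = 136^4 · 136^1 ≡ 169 · 136 ≡ 15 (mod 223).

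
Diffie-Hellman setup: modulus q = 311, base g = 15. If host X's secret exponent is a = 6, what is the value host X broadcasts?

250

Public value = 15^6 mod 311.
15^1 ≡ 15 (mod 311)
15^2 = (15^1)^2 ≡ 15^2 = 225 ≡ 225 (mod 311)
15^4 = (15^2)^2 ≡ 225^2 = 50625 ≡ 243 (mod 311)
15^6 = 15^4 · 15^2 ≡ 243 · 225 ≡ 250 (mod 311).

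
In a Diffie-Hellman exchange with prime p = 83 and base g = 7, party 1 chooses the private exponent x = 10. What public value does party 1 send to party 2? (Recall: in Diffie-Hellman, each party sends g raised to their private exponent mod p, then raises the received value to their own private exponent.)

21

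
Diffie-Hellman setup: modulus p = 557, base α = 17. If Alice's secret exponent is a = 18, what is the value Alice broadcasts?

248

Public value = 17^18 mod 557.
17^1 ≡ 17 (mod 557)
17^2 = (17^1)^2 ≡ 17^2 = 289 ≡ 289 (mod 557)
17^4 = (17^2)^2 ≡ 289^2 = 83521 ≡ 528 (mod 557)
17^8 = (17^4)^2 ≡ 528^2 = 278784 ≡ 284 (mod 557)
17^16 = (17^8)^2 ≡ 284^2 = 80656 ≡ 448 (mod 557)
17^18 = 17^16 · 17^2 ≡ 448 · 289 ≡ 248 (mod 557).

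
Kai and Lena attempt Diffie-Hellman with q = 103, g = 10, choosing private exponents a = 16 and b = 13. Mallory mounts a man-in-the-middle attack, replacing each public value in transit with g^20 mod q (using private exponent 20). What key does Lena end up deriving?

13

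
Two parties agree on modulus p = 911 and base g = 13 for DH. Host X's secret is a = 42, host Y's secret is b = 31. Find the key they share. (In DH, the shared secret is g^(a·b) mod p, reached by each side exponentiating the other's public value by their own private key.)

639

Host Y sends B = g^b mod p = 13^31 mod 911.
13^1 ≡ 13 (mod 911)
13^2 = (13^1)^2 ≡ 13^2 = 169 ≡ 169 (mod 911)
13^4 = (13^2)^2 ≡ 169^2 = 28561 ≡ 320 (mod 911)
13^8 = (13^4)^2 ≡ 320^2 = 102400 ≡ 368 (mod 911)
13^16 = (13^8)^2 ≡ 368^2 = 135424 ≡ 596 (mod 911)
13^31 = 13^16 · 13^8 · 13^4 · 13^2 · 13^1 ≡ 596 · 368 · 320 · 169 · 13 ≡ 625 (mod 911).
So B = 625. Host X then computes K = B^a mod p = 625^42 mod 911.
625^1 ≡ 625 (mod 911)
625^2 = (625^1)^2 ≡ 625^2 = 390625 ≡ 717 (mod 911)
625^4 = (625^2)^2 ≡ 717^2 = 514089 ≡ 285 (mod 911)
625^8 = (625^4)^2 ≡ 285^2 = 81225 ≡ 146 (mod 911)
625^16 = (625^8)^2 ≡ 146^2 = 21316 ≡ 363 (mod 911)
625^32 = (625^16)^2 ≡ 363^2 = 131769 ≡ 585 (mod 911)
625^42 = 625^32 · 625^8 · 625^2 ≡ 585 · 146 · 717 ≡ 639 (mod 911).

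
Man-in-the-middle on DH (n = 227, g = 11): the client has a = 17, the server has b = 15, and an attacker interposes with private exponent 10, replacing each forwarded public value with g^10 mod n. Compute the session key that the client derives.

40

The client receives an attacker's public value M = 11^10 mod 227 instead of the honest one.
11^1 ≡ 11 (mod 227)
11^2 = (11^1)^2 ≡ 11^2 = 121 ≡ 121 (mod 227)
11^4 = (11^2)^2 ≡ 121^2 = 14641 ≡ 113 (mod 227)
11^8 = (11^4)^2 ≡ 113^2 = 12769 ≡ 57 (mod 227)
11^10 = 11^8 · 11^2 ≡ 57 · 121 ≡ 87 (mod 227).
So M = 87. The client computes K = M^17 mod 227.
87^1 ≡ 87 (mod 227)
87^2 = (87^1)^2 ≡ 87^2 = 7569 ≡ 78 (mod 227)
87^4 = (87^2)^2 ≡ 78^2 = 6084 ≡ 182 (mod 227)
87^8 = (87^4)^2 ≡ 182^2 = 33124 ≡ 209 (mod 227)
87^16 = (87^8)^2 ≡ 209^2 = 43681 ≡ 97 (mod 227)
87^17 = 87^16 · 87^1 ≡ 97 · 87 ≡ 40 (mod 227).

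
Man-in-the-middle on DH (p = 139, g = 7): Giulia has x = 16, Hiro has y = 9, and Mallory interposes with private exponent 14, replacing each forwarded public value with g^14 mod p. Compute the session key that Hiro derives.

80

Hiro receives Mallory's public value M = 7^14 mod 139 instead of the honest one.
7^1 ≡ 7 (mod 139)
7^2 = (7^1)^2 ≡ 7^2 = 49 ≡ 49 (mod 139)
7^4 = (7^2)^2 ≡ 49^2 = 2401 ≡ 38 (mod 139)
7^8 = (7^4)^2 ≡ 38^2 = 1444 ≡ 54 (mod 139)
7^14 = 7^8 · 7^4 · 7^2 ≡ 54 · 38 · 49 ≡ 51 (mod 139).
So M = 51. Hiro computes K = M^9 mod 139.
51^1 ≡ 51 (mod 139)
51^2 = (51^1)^2 ≡ 51^2 = 2601 ≡ 99 (mod 139)
51^4 = (51^2)^2 ≡ 99^2 = 9801 ≡ 71 (mod 139)
51^8 = (51^4)^2 ≡ 71^2 = 5041 ≡ 37 (mod 139)
51^9 = 51^8 · 51^1 ≡ 37 · 51 ≡ 80 (mod 139).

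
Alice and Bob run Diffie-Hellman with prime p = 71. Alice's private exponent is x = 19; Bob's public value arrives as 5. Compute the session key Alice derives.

57

Shared key K = 5^19 mod 71.
5^1 ≡ 5 (mod 71)
5^2 = (5^1)^2 ≡ 5^2 = 25 ≡ 25 (mod 71)
5^4 = (5^2)^2 ≡ 25^2 = 625 ≡ 57 (mod 71)
5^8 = (5^4)^2 ≡ 57^2 = 3249 ≡ 54 (mod 71)
5^16 = (5^8)^2 ≡ 54^2 = 2916 ≡ 5 (mod 71)
5^19 = 5^16 · 5^2 · 5^1 ≡ 5 · 25 · 5 ≡ 57 (mod 71).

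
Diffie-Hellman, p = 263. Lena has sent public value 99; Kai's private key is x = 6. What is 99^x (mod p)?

Shared key K = 99^6 mod 263.
99^1 ≡ 99 (mod 263)
99^2 = (99^1)^2 ≡ 99^2 = 9801 ≡ 70 (mod 263)
99^4 = (99^2)^2 ≡ 70^2 = 4900 ≡ 166 (mod 263)
99^6 = 99^4 · 99^2 ≡ 166 · 70 ≡ 48 (mod 263).

48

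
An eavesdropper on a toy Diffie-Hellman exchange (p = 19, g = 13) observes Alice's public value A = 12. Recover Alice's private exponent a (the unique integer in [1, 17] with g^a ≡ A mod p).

Try successive powers of 13 modulo 19:
13^1 ≡ 13
13^2 ≡ 17
13^3 ≡ 12
Found: a = 3.

3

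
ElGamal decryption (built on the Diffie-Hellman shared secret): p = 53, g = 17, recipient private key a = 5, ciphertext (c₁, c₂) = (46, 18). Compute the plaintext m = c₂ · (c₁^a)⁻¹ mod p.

Shared mask s = c₁^a mod p = 46^5 mod 53.
46^1 ≡ 46 (mod 53)
46^2 = (46^1)^2 ≡ 46^2 = 2116 ≡ 49 (mod 53)
46^4 = (46^2)^2 ≡ 49^2 = 2401 ≡ 16 (mod 53)
46^5 = 46^4 · 46^1 ≡ 16 · 46 ≡ 47 (mod 53).
So s = 47; s⁻¹ ≡ 44 (mod 53).
m = c₂ · s⁻¹ mod 53 = 18 · 44 mod 53 = 50.

50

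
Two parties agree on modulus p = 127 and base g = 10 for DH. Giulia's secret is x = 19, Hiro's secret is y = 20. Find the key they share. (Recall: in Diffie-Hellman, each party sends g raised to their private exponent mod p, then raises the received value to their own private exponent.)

100

Giulia sends A = g^x mod p = 10^19 mod 127.
10^1 ≡ 10 (mod 127)
10^2 = (10^1)^2 ≡ 10^2 = 100 ≡ 100 (mod 127)
10^4 = (10^2)^2 ≡ 100^2 = 10000 ≡ 94 (mod 127)
10^8 = (10^4)^2 ≡ 94^2 = 8836 ≡ 73 (mod 127)
10^16 = (10^8)^2 ≡ 73^2 = 5329 ≡ 122 (mod 127)
10^19 = 10^16 · 10^2 · 10^1 ≡ 122 · 100 · 10 ≡ 80 (mod 127).
So A = 80. Hiro then computes K = A^y mod p = 80^20 mod 127.
80^1 ≡ 80 (mod 127)
80^2 = (80^1)^2 ≡ 80^2 = 6400 ≡ 50 (mod 127)
80^4 = (80^2)^2 ≡ 50^2 = 2500 ≡ 87 (mod 127)
80^8 = (80^4)^2 ≡ 87^2 = 7569 ≡ 76 (mod 127)
80^16 = (80^8)^2 ≡ 76^2 = 5776 ≡ 61 (mod 127)
80^20 = 80^16 · 80^4 ≡ 61 · 87 ≡ 100 (mod 127).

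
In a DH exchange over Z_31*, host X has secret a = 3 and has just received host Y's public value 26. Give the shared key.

Shared key K = 26^3 mod 31.
26^1 ≡ 26 (mod 31)
26^2 = (26^1)^2 ≡ 26^2 = 676 ≡ 25 (mod 31)
26^3 = 26^2 · 26^1 ≡ 25 · 26 ≡ 30 (mod 31).

30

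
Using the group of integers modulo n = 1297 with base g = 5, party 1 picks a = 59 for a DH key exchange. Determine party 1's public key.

560

Public value = 5^59 (mod 1297).
5^1 ≡ 5 (mod 1297)
5^2 = (5^1)^2 ≡ 5^2 = 25 ≡ 25 (mod 1297)
5^4 = (5^2)^2 ≡ 25^2 = 625 ≡ 625 (mod 1297)
5^8 = (5^4)^2 ≡ 625^2 = 390625 ≡ 228 (mod 1297)
5^16 = (5^8)^2 ≡ 228^2 = 51984 ≡ 104 (mod 1297)
5^32 = (5^16)^2 ≡ 104^2 = 10816 ≡ 440 (mod 1297)
5^59 = 5^32 · 5^16 · 5^8 · 5^2 · 5^1 ≡ 440 · 104 · 228 · 25 · 5 ≡ 560 (mod 1297).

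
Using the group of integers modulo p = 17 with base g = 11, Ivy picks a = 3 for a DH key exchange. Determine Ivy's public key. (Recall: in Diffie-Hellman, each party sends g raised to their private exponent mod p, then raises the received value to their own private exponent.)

Public value = 11^3 mod 17.
11^1 ≡ 11 (mod 17)
11^2 = (11^1)^2 ≡ 11^2 = 121 ≡ 2 (mod 17)
11^3 = 11^2 · 11^1 ≡ 2 · 11 ≡ 5 (mod 17).

5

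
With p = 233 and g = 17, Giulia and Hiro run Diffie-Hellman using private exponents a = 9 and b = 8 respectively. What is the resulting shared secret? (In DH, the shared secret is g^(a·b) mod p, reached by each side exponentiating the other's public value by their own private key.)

63

Hiro sends B = g^b mod p = 17^8 mod 233.
17^1 ≡ 17 (mod 233)
17^2 = (17^1)^2 ≡ 17^2 = 289 ≡ 56 (mod 233)
17^4 = (17^2)^2 ≡ 56^2 = 3136 ≡ 107 (mod 233)
17^8 = (17^4)^2 ≡ 107^2 = 11449 ≡ 32 (mod 233)
So B = 32. Giulia then computes K = B^a mod p = 32^9 mod 233.
32^1 ≡ 32 (mod 233)
32^2 = (32^1)^2 ≡ 32^2 = 1024 ≡ 92 (mod 233)
32^4 = (32^2)^2 ≡ 92^2 = 8464 ≡ 76 (mod 233)
32^8 = (32^4)^2 ≡ 76^2 = 5776 ≡ 184 (mod 233)
32^9 = 32^8 · 32^1 ≡ 184 · 32 ≡ 63 (mod 233).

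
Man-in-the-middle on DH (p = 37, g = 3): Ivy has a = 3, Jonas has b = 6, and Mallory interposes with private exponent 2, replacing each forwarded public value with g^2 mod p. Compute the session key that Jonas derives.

10

Jonas receives Mallory's public value M = 3^2 mod 37 instead of the honest one.
3^1 ≡ 3 (mod 37)
3^2 = (3^1)^2 ≡ 3^2 = 9 ≡ 9 (mod 37)
So M = 9. Jonas computes K = M^6 mod 37.
9^1 ≡ 9 (mod 37)
9^2 = (9^1)^2 ≡ 9^2 = 81 ≡ 7 (mod 37)
9^4 = (9^2)^2 ≡ 7^2 = 49 ≡ 12 (mod 37)
9^6 = 9^4 · 9^2 ≡ 12 · 7 ≡ 10 (mod 37).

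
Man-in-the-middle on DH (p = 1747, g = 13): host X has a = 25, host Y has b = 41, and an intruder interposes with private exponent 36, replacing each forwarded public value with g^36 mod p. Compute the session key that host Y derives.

1000

Host Y receives an intruder's public value M = 13^36 mod 1747 instead of the honest one.
13^1 ≡ 13 (mod 1747)
13^2 = (13^1)^2 ≡ 13^2 = 169 ≡ 169 (mod 1747)
13^4 = (13^2)^2 ≡ 169^2 = 28561 ≡ 609 (mod 1747)
13^8 = (13^4)^2 ≡ 609^2 = 370881 ≡ 517 (mod 1747)
13^16 = (13^8)^2 ≡ 517^2 = 267289 ≡ 1745 (mod 1747)
13^32 = (13^16)^2 ≡ 1745^2 = 3045025 ≡ 4 (mod 1747)
13^36 = 13^32 · 13^4 ≡ 4 · 609 ≡ 689 (mod 1747).
So M = 689. Host Y computes K = M^41 mod 1747.
689^1 ≡ 689 (mod 1747)
689^2 = (689^1)^2 ≡ 689^2 = 474721 ≡ 1284 (mod 1747)
689^4 = (689^2)^2 ≡ 1284^2 = 1648656 ≡ 1235 (mod 1747)
689^8 = (689^4)^2 ≡ 1235^2 = 1525225 ≡ 94 (mod 1747)
689^16 = (689^8)^2 ≡ 94^2 = 8836 ≡ 101 (mod 1747)
689^32 = (689^16)^2 ≡ 101^2 = 10201 ≡ 1466 (mod 1747)
689^41 = 689^32 · 689^8 · 689^1 ≡ 1466 · 94 · 689 ≡ 1000 (mod 1747).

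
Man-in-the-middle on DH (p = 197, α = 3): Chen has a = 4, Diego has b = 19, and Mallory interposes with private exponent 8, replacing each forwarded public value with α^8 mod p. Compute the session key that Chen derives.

158

Chen receives Mallory's public value M = 3^8 mod 197 instead of the honest one.
3^1 ≡ 3 (mod 197)
3^2 = (3^1)^2 ≡ 3^2 = 9 ≡ 9 (mod 197)
3^4 = (3^2)^2 ≡ 9^2 = 81 ≡ 81 (mod 197)
3^8 = (3^4)^2 ≡ 81^2 = 6561 ≡ 60 (mod 197)
So M = 60. Chen computes K = M^4 mod 197.
60^1 ≡ 60 (mod 197)
60^2 = (60^1)^2 ≡ 60^2 = 3600 ≡ 54 (mod 197)
60^4 = (60^2)^2 ≡ 54^2 = 2916 ≡ 158 (mod 197)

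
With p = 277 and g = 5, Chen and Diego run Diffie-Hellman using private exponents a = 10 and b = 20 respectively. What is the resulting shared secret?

Chen sends A = g^a mod p = 5^10 mod 277.
5^1 ≡ 5 (mod 277)
5^2 = (5^1)^2 ≡ 5^2 = 25 ≡ 25 (mod 277)
5^4 = (5^2)^2 ≡ 25^2 = 625 ≡ 71 (mod 277)
5^8 = (5^4)^2 ≡ 71^2 = 5041 ≡ 55 (mod 277)
5^10 = 5^8 · 5^2 ≡ 55 · 25 ≡ 267 (mod 277).
So A = 267. Diego then computes K = A^b mod p = 267^20 mod 277.
267^1 ≡ 267 (mod 277)
267^2 = (267^1)^2 ≡ 267^2 = 71289 ≡ 100 (mod 277)
267^4 = (267^2)^2 ≡ 100^2 = 10000 ≡ 28 (mod 277)
267^8 = (267^4)^2 ≡ 28^2 = 784 ≡ 230 (mod 277)
267^16 = (267^8)^2 ≡ 230^2 = 52900 ≡ 270 (mod 277)
267^20 = 267^16 · 267^4 ≡ 270 · 28 ≡ 81 (mod 277).

81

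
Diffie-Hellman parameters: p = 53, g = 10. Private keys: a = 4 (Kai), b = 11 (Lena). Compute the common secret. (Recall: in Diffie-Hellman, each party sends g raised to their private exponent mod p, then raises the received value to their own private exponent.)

42

Kai sends A = g^a mod p = 10^4 mod 53.
10^1 ≡ 10 (mod 53)
10^2 = (10^1)^2 ≡ 10^2 = 100 ≡ 47 (mod 53)
10^4 = (10^2)^2 ≡ 47^2 = 2209 ≡ 36 (mod 53)
So A = 36. Lena then computes K = A^b mod p = 36^11 mod 53.
36^1 ≡ 36 (mod 53)
36^2 = (36^1)^2 ≡ 36^2 = 1296 ≡ 24 (mod 53)
36^4 = (36^2)^2 ≡ 24^2 = 576 ≡ 46 (mod 53)
36^8 = (36^4)^2 ≡ 46^2 = 2116 ≡ 49 (mod 53)
36^11 = 36^8 · 36^2 · 36^1 ≡ 49 · 24 · 36 ≡ 42 (mod 53).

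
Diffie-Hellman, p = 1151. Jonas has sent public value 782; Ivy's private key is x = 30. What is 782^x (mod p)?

1138

Shared key K = 782^30 mod 1151.
782^1 ≡ 782 (mod 1151)
782^2 = (782^1)^2 ≡ 782^2 = 611524 ≡ 343 (mod 1151)
782^4 = (782^2)^2 ≡ 343^2 = 117649 ≡ 247 (mod 1151)
782^8 = (782^4)^2 ≡ 247^2 = 61009 ≡ 6 (mod 1151)
782^16 = (782^8)^2 ≡ 6^2 = 36 ≡ 36 (mod 1151)
782^30 = 782^16 · 782^8 · 782^4 · 782^2 ≡ 36 · 6 · 247 · 343 ≡ 1138 (mod 1151).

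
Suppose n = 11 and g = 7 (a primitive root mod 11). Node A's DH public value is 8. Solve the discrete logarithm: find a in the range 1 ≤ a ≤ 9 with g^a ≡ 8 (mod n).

9

Try successive powers of 7 modulo 11:
7^1 ≡ 7
7^2 ≡ 5
7^3 ≡ 2
7^4 ≡ 3
7^5 ≡ 10
7^6 ≡ 4
7^7 ≡ 6
7^8 ≡ 9
7^9 ≡ 8
Found: a = 9.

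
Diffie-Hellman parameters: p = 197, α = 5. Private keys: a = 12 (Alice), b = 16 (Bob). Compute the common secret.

29

Alice sends A = α^a mod p = 5^12 mod 197.
5^1 ≡ 5 (mod 197)
5^2 = (5^1)^2 ≡ 5^2 = 25 ≡ 25 (mod 197)
5^4 = (5^2)^2 ≡ 25^2 = 625 ≡ 34 (mod 197)
5^8 = (5^4)^2 ≡ 34^2 = 1156 ≡ 171 (mod 197)
5^12 = 5^8 · 5^4 ≡ 171 · 34 ≡ 101 (mod 197).
So A = 101. Bob then computes K = A^b mod p = 101^16 mod 197.
101^1 ≡ 101 (mod 197)
101^2 = (101^1)^2 ≡ 101^2 = 10201 ≡ 154 (mod 197)
101^4 = (101^2)^2 ≡ 154^2 = 23716 ≡ 76 (mod 197)
101^8 = (101^4)^2 ≡ 76^2 = 5776 ≡ 63 (mod 197)
101^16 = (101^8)^2 ≡ 63^2 = 3969 ≡ 29 (mod 197)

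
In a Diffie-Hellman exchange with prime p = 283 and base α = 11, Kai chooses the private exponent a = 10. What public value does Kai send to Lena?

Public value = 11^10 (mod 283).
11^1 ≡ 11 (mod 283)
11^2 = (11^1)^2 ≡ 11^2 = 121 ≡ 121 (mod 283)
11^4 = (11^2)^2 ≡ 121^2 = 14641 ≡ 208 (mod 283)
11^8 = (11^4)^2 ≡ 208^2 = 43264 ≡ 248 (mod 283)
11^10 = 11^8 · 11^2 ≡ 248 · 121 ≡ 10 (mod 283).

10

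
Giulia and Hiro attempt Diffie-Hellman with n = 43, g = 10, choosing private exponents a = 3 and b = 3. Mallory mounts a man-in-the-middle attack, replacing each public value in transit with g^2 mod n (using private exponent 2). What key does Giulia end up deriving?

Giulia receives Mallory's public value M = 10^2 mod 43 instead of the honest one.
10^1 ≡ 10 (mod 43)
10^2 = (10^1)^2 ≡ 10^2 = 100 ≡ 14 (mod 43)
So M = 14. Giulia computes K = M^3 mod 43.
14^1 ≡ 14 (mod 43)
14^2 = (14^1)^2 ≡ 14^2 = 196 ≡ 24 (mod 43)
14^3 = 14^2 · 14^1 ≡ 24 · 14 ≡ 35 (mod 43).

35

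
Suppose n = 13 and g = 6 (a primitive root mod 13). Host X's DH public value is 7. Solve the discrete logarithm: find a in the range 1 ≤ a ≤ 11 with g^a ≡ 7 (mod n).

7

Try successive powers of 6 modulo 13:
6^1 ≡ 6
6^2 ≡ 10
6^3 ≡ 8
6^4 ≡ 9
6^5 ≡ 2
6^6 ≡ 12
6^7 ≡ 7
Found: a = 7.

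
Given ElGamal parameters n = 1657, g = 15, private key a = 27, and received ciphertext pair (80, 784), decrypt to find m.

Shared mask s = c₁^a mod n = 80^27 mod 1657.
80^1 ≡ 80 (mod 1657)
80^2 = (80^1)^2 ≡ 80^2 = 6400 ≡ 1429 (mod 1657)
80^4 = (80^2)^2 ≡ 1429^2 = 2042041 ≡ 617 (mod 1657)
80^8 = (80^4)^2 ≡ 617^2 = 380689 ≡ 1236 (mod 1657)
80^16 = (80^8)^2 ≡ 1236^2 = 1527696 ≡ 1599 (mod 1657)
80^27 = 80^16 · 80^8 · 80^2 · 80^1 ≡ 1599 · 1236 · 1429 · 80 ≡ 710 (mod 1657).
So s = 710; s⁻¹ ≡ 1650 (mod 1657).
m = c₂ · s⁻¹ mod 1657 = 784 · 1650 mod 1657 = 1140.

1140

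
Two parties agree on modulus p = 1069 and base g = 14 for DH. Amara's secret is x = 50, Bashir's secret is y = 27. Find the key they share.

Bashir sends B = g^y mod p = 14^27 mod 1069.
14^1 ≡ 14 (mod 1069)
14^2 = (14^1)^2 ≡ 14^2 = 196 ≡ 196 (mod 1069)
14^4 = (14^2)^2 ≡ 196^2 = 38416 ≡ 1001 (mod 1069)
14^8 = (14^4)^2 ≡ 1001^2 = 1002001 ≡ 348 (mod 1069)
14^16 = (14^8)^2 ≡ 348^2 = 121104 ≡ 307 (mod 1069)
14^27 = 14^16 · 14^8 · 14^2 · 14^1 ≡ 307 · 348 · 196 · 14 ≡ 769 (mod 1069).
So B = 769. Amara then computes K = B^x mod p = 769^50 mod 1069.
769^1 ≡ 769 (mod 1069)
769^2 = (769^1)^2 ≡ 769^2 = 591361 ≡ 204 (mod 1069)
769^4 = (769^2)^2 ≡ 204^2 = 41616 ≡ 994 (mod 1069)
769^8 = (769^4)^2 ≡ 994^2 = 988036 ≡ 280 (mod 1069)
769^16 = (769^8)^2 ≡ 280^2 = 78400 ≡ 363 (mod 1069)
769^32 = (769^16)^2 ≡ 363^2 = 131769 ≡ 282 (mod 1069)
769^50 = 769^32 · 769^16 · 769^2 ≡ 282 · 363 · 204 ≡ 818 (mod 1069).

818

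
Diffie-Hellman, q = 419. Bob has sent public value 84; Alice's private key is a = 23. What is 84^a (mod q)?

Shared key K = 84^23 mod 419.
84^1 ≡ 84 (mod 419)
84^2 = (84^1)^2 ≡ 84^2 = 7056 ≡ 352 (mod 419)
84^4 = (84^2)^2 ≡ 352^2 = 123904 ≡ 299 (mod 419)
84^8 = (84^4)^2 ≡ 299^2 = 89401 ≡ 154 (mod 419)
84^16 = (84^8)^2 ≡ 154^2 = 23716 ≡ 252 (mod 419)
84^23 = 84^16 · 84^4 · 84^2 · 84^1 ≡ 252 · 299 · 352 · 84 ≡ 43 (mod 419).

43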